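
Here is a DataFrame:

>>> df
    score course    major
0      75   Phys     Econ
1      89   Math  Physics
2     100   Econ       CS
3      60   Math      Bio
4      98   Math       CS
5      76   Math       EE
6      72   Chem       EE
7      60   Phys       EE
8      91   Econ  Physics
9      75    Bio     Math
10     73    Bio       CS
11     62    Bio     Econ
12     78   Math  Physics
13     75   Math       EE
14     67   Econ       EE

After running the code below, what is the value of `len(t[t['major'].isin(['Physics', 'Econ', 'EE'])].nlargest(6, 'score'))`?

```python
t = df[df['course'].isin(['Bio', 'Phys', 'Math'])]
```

6

filter rows where course in ['Bio', 'Phys', 'Math']:
    score course    major
0      75   Phys     Econ
1      89   Math  Physics
3      60   Math      Bio
4      98   Math       CS
5      76   Math       EE
7      60   Phys       EE
9      75    Bio     Math
10     73    Bio       CS
11     62    Bio     Econ
12     78   Math  Physics
13     75   Math       EE
filter rows where major in ['Physics', 'Econ', 'EE']:
    score course    major
0      75   Phys     Econ
1      89   Math  Physics
5      76   Math       EE
7      60   Phys       EE
11     62    Bio     Econ
12     78   Math  Physics
13     75   Math       EE
take 6 rows with largest score:
    score course    major
1      89   Math  Physics
12     78   Math  Physics
5      76   Math       EE
0      75   Phys     Econ
13     75   Math       EE
11     62    Bio     Econ
So nlargest(6, 'score')) = 6.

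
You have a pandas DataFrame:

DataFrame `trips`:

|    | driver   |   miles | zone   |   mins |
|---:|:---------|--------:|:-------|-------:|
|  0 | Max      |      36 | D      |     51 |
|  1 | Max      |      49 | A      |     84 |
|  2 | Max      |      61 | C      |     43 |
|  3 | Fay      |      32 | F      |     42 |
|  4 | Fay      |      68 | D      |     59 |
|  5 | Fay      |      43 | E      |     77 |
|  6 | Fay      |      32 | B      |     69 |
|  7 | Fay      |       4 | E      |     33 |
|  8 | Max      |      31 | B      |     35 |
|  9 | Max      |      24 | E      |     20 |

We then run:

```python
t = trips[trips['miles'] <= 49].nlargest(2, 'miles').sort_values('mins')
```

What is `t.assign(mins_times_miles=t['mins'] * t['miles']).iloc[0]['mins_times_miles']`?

3311

filter rows where miles <= 49:
  driver  miles zone  mins
0    Max     36    D    51
1    Max     49    A    84
3    Fay     32    F    42
5    Fay     43    E    77
6    Fay     32    B    69
7    Fay      4    E    33
8    Max     31    B    35
9    Max     24    E    20
take 2 rows with largest miles:
  driver  miles zone  mins
1    Max     49    A    84
5    Fay     43    E    77
sort by mins:
  driver  miles zone  mins
5    Fay     43    E    77
1    Max     49    A    84
add column mins_times_miles = t['mins'] * t['miles']:
  driver  miles zone  mins  mins_times_miles
5    Fay     43    E    77              3311
1    Max     49    A    84              4116
Finally, value at position 0, column 'mins_times_miles' = 3311.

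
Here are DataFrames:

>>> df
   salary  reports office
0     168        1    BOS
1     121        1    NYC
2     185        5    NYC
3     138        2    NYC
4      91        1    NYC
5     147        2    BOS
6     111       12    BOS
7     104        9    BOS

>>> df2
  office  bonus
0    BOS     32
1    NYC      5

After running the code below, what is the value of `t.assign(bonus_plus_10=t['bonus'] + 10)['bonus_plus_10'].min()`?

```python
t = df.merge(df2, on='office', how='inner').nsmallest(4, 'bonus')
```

merge on 'office' (how='inner') → 8 rows:
   salary  reports office  bonus
0     168        1    BOS     32
1     121        1    NYC      5
2     185        5    NYC      5
3     138        2    NYC      5
4      91        1    NYC      5
5     147        2    BOS     32
6     111       12    BOS     32
7     104        9    BOS     32
take 4 rows with smallest bonus:
   salary  reports office  bonus
1     121        1    NYC      5
2     185        5    NYC      5
3     138        2    NYC      5
4      91        1    NYC      5
add column bonus_plus_10 = t['bonus'] + 10:
   salary  reports office  bonus  bonus_plus_10
1     121        1    NYC      5             15
2     185        5    NYC      5             15
3     138        2    NYC      5             15
4      91        1    NYC      5             15
The min of column 'bonus_plus_10' is 15.

15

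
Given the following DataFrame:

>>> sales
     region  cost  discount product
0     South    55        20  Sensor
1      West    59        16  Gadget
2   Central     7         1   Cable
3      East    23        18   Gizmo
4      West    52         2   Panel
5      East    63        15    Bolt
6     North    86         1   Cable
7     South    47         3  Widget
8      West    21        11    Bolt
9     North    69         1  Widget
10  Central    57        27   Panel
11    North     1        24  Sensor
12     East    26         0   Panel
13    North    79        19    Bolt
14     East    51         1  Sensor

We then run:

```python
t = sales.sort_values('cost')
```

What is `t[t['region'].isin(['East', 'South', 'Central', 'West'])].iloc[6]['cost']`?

52

sort by cost:
     region  cost  discount product
11    North     1        24  Sensor
2   Central     7         1   Cable
8      West    21        11    Bolt
3      East    23        18   Gizmo
12     East    26         0   Panel
7     South    47         3  Widget
14     East    51         1  Sensor
4      West    52         2   Panel
0     South    55        20  Sensor
10  Central    57        27   Panel
1      West    59        16  Gadget
5      East    63        15    Bolt
9     North    69         1  Widget
13    North    79        19    Bolt
6     North    86         1   Cable
filter rows where region in ['East', 'South', 'Central', 'West']:
     region  cost  discount product
2   Central     7         1   Cable
8      West    21        11    Bolt
3      East    23        18   Gizmo
12     East    26         0   Panel
7     South    47         3  Widget
14     East    51         1  Sensor
4      West    52         2   Panel
0     South    55        20  Sensor
10  Central    57        27   Panel
1      West    59        16  Gadget
5      East    63        15    Bolt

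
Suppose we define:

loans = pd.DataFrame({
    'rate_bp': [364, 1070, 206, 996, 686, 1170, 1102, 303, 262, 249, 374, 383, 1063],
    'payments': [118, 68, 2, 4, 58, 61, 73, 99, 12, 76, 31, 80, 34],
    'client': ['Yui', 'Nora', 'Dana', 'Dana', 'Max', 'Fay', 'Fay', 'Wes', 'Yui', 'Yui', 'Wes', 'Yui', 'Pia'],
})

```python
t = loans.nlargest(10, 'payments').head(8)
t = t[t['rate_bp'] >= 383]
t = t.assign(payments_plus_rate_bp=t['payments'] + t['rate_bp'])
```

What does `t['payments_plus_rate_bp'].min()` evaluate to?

463

take 10 rows with largest payments:
    rate_bp  payments client
0       364       118    Yui
7       303        99    Wes
11      383        80    Yui
9       249        76    Yui
6      1102        73    Fay
1      1070        68   Nora
5      1170        61    Fay
4       686        58    Max
12     1063        34    Pia
10      374        31    Wes
take first 8 rows:
    rate_bp  payments client
0       364       118    Yui
7       303        99    Wes
11      383        80    Yui
9       249        76    Yui
6      1102        73    Fay
1      1070        68   Nora
5      1170        61    Fay
4       686        58    Max
filter rows where rate_bp >= 383:
    rate_bp  payments client
11      383        80    Yui
6      1102        73    Fay
1      1070        68   Nora
5      1170        61    Fay
4       686        58    Max
add column payments_plus_rate_bp = t['payments'] + t['rate_bp']:
    rate_bp  payments client  payments_plus_rate_bp
11      383        80    Yui                    463
6      1102        73    Fay                   1175
1      1070        68   Nora                   1138
5      1170        61    Fay                   1231
4       686        58    Max                    744
So min() = 463.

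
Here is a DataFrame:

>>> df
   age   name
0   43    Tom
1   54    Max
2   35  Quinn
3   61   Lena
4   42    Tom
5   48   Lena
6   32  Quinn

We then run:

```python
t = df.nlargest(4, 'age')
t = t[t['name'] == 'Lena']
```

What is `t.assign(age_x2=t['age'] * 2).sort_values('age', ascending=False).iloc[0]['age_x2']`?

take 4 rows with largest age:
   age  name
3   61  Lena
1   54   Max
5   48  Lena
0   43   Tom
filter rows where name == 'Lena':
   age  name
3   61  Lena
5   48  Lena
add column age_x2 = t['age'] * 2:
   age  name  age_x2
3   61  Lena     122
5   48  Lena      96
sort by age descending:
   age  name  age_x2
3   61  Lena     122
5   48  Lena      96

122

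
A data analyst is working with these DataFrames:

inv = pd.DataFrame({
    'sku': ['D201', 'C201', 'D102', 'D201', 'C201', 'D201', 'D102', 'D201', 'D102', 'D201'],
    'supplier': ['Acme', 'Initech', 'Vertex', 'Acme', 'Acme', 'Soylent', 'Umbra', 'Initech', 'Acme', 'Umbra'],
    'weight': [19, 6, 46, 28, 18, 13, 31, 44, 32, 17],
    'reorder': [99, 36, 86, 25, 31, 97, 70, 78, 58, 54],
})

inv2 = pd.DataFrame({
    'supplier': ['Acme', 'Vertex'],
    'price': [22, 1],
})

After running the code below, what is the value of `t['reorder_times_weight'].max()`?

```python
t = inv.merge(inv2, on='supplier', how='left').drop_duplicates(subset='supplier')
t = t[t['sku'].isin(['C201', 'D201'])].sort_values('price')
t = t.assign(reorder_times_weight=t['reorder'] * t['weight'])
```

merge on 'supplier' (how='left') → 10 rows:
    sku supplier  weight  reorder  price
0  D201     Acme      19       99   22.0
1  C201  Initech       6       36    NaN
2  D102   Vertex      46       86    1.0
3  D201     Acme      28       25   22.0
4  C201     Acme      18       31   22.0
5  D201  Soylent      13       97    NaN
6  D102    Umbra      31       70    NaN
7  D201  Initech      44       78    NaN
8  D102     Acme      32       58   22.0
9  D201    Umbra      17       54    NaN
drop duplicate supplier (keep=first):
    sku supplier  weight  reorder  price
0  D201     Acme      19       99   22.0
1  C201  Initech       6       36    NaN
2  D102   Vertex      46       86    1.0
5  D201  Soylent      13       97    NaN
6  D102    Umbra      31       70    NaN
filter rows where sku in ['C201', 'D201']:
    sku supplier  weight  reorder  price
0  D201     Acme      19       99   22.0
1  C201  Initech       6       36    NaN
5  D201  Soylent      13       97    NaN
sort by price:
    sku supplier  weight  reorder  price
0  D201     Acme      19       99   22.0
1  C201  Initech       6       36    NaN
5  D201  Soylent      13       97    NaN
add column reorder_times_weight = t['reorder'] * t['weight']:
    sku supplier  weight  reorder  price  reorder_times_weight
0  D201     Acme      19       99   22.0                  1881
1  C201  Initech       6       36    NaN                   216
5  D201  Soylent      13       97    NaN                  1261
Hence 1881.

1881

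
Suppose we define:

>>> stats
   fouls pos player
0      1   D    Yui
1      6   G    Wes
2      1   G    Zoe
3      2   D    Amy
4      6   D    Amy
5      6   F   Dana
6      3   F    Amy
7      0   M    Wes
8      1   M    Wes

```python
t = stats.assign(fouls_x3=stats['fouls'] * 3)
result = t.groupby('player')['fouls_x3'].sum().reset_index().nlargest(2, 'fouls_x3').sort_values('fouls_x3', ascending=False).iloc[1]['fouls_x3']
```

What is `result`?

21

add column fouls_x3 = stats['fouls'] * 3:
   fouls pos player  fouls_x3
0      1   D    Yui         3
1      6   G    Wes        18
2      1   G    Zoe         3
3      2   D    Amy         6
4      6   D    Amy        18
5      6   F   Dana        18
6      3   F    Amy         9
7      0   M    Wes         0
8      1   M    Wes         3
group by player, sum of fouls_x3:
player
Amy     33
Dana    18
Wes     21
Yui      3
Zoe      3
Name: fouls_x3, dtype: int64
reset_index():
  player  fouls_x3
0    Amy        33
1   Dana        18
2    Wes        21
3    Yui         3
4    Zoe         3
take 2 rows with largest fouls_x3:
  player  fouls_x3
0    Amy        33
2    Wes        21
sort by fouls_x3 descending:
  player  fouls_x3
0    Amy        33
2    Wes        21
value at position 1, column 'fouls_x3' → 21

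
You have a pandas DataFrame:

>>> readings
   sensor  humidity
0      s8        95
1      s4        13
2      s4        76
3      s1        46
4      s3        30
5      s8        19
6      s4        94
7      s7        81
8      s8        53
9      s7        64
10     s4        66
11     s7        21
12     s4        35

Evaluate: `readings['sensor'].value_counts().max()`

value_counts of sensor:
sensor
s4    5
s8    3
s7    3
s1    1
s3    1
Name: count, dtype: int64
The max of the resulting series is 5.

5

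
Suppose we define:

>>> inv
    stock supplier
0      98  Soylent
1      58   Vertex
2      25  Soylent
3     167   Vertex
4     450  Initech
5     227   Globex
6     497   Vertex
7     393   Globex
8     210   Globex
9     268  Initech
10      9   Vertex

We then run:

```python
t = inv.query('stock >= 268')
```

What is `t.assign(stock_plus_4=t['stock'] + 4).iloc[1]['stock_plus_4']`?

filter rows where stock >= 268:
   stock supplier
4    450  Initech
6    497   Vertex
7    393   Globex
9    268  Initech
add column stock_plus_4 = t['stock'] + 4:
   stock supplier  stock_plus_4
4    450  Initech           454
6    497   Vertex           501
7    393   Globex           397
9    268  Initech           272
Reading off the value at position 1, column 'stock_plus_4', we get 501.

501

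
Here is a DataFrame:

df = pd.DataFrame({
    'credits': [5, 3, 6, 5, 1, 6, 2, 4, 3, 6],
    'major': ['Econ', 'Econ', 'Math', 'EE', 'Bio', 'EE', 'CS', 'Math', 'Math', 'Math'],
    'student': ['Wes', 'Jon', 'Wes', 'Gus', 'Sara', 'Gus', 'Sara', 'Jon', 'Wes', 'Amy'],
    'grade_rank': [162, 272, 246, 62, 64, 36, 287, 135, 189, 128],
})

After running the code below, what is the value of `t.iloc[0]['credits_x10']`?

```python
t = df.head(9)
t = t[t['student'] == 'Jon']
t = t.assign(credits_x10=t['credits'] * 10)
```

30

take first 9 rows:
   credits major student  grade_rank
0        5  Econ     Wes         162
1        3  Econ     Jon         272
2        6  Math     Wes         246
3        5    EE     Gus          62
4        1   Bio    Sara          64
5        6    EE     Gus          36
6        2    CS    Sara         287
7        4  Math     Jon         135
8        3  Math     Wes         189
filter rows where student == 'Jon':
   credits major student  grade_rank
1        3  Econ     Jon         272
7        4  Math     Jon         135
add column credits_x10 = t['credits'] * 10:
   credits major student  grade_rank  credits_x10
1        3  Econ     Jon         272           30
7        4  Math     Jon         135           40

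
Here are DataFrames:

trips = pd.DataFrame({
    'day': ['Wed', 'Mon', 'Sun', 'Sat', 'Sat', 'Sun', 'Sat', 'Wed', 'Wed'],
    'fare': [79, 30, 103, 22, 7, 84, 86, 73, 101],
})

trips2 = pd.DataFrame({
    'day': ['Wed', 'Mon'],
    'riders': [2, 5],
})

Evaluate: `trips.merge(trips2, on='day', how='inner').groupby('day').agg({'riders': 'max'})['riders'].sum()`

merge on 'day' (how='inner') → 4 rows:
   day  fare  riders
0  Wed    79       2
1  Mon    30       5
2  Wed    73       2
3  Wed   101       2
group by day, max of riders:
     riders
day        
Mon       5
Wed       2

7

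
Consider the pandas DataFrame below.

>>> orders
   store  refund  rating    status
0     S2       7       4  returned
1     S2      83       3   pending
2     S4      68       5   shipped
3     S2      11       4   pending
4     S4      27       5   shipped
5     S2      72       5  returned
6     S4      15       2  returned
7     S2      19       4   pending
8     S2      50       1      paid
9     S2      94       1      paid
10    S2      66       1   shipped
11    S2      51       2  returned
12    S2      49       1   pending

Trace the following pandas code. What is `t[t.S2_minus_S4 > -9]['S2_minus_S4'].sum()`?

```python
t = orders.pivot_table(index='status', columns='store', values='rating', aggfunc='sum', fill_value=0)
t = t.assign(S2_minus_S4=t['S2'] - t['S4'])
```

pivot: rows=status, cols=store, sum(rating):
store     S2  S4
status          
paid       2   0
pending   12   0
returned  11   2
shipped    1  10
add column S2_minus_S4 = t['S2'] - t['S4']:
store     S2  S4  S2_minus_S4
status                       
paid       2   0            2
pending   12   0           12
returned  11   2            9
shipped    1  10           -9
filter rows where S2_minus_S4 > -9:
store     S2  S4  S2_minus_S4
status                       
paid       2   0            2
pending   12   0           12
returned  11   2            9

23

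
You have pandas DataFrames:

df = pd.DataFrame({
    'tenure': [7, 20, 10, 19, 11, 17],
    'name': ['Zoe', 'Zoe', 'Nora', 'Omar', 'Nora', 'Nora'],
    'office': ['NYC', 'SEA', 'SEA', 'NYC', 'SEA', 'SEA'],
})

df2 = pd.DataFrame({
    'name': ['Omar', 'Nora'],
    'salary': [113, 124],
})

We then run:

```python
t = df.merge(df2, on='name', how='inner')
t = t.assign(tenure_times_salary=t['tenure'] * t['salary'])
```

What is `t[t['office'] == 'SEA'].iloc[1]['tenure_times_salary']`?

merge on 'name' (how='inner') → 4 rows:
   tenure  name office  salary
0      10  Nora    SEA     124
1      19  Omar    NYC     113
2      11  Nora    SEA     124
3      17  Nora    SEA     124
add column tenure_times_salary = t['tenure'] * t['salary']:
   tenure  name office  salary  tenure_times_salary
0      10  Nora    SEA     124                 1240
1      19  Omar    NYC     113                 2147
2      11  Nora    SEA     124                 1364
3      17  Nora    SEA     124                 2108
filter rows where office == 'SEA':
   tenure  name office  salary  tenure_times_salary
0      10  Nora    SEA     124                 1240
2      11  Nora    SEA     124                 1364
3      17  Nora    SEA     124                 2108
Taking the value at position 1, column 'tenure_times_salary' gives 1364.

1364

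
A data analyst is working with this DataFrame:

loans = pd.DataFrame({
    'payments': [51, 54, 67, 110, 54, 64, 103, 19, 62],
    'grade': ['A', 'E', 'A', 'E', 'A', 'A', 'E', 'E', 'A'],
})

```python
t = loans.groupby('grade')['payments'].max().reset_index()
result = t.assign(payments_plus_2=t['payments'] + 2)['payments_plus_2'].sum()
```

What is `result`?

group by grade, max of payments:
grade
A     67
E    110
Name: payments, dtype: int64
reset_index():
  grade  payments
0     A        67
1     E       110
add column payments_plus_2 = t['payments'] + 2:
  grade  payments  payments_plus_2
0     A        67               69
1     E       110              112

181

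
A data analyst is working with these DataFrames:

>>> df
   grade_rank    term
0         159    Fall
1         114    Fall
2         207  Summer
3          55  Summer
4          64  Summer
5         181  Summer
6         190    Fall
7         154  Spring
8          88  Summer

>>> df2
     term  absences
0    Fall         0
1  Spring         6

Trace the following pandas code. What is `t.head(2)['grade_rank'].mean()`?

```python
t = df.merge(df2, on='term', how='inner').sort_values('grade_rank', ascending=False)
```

merge on 'term' (how='inner') → 4 rows:
   grade_rank    term  absences
0         159    Fall         0
1         114    Fall         0
2         190    Fall         0
3         154  Spring         6
sort by grade_rank descending:
   grade_rank    term  absences
2         190    Fall         0
0         159    Fall         0
3         154  Spring         6
1         114    Fall         0
take first 2 rows:
   grade_rank  term  absences
2         190  Fall         0
0         159  Fall         0
Then the mean of column 'grade_rank': 174.5

174.5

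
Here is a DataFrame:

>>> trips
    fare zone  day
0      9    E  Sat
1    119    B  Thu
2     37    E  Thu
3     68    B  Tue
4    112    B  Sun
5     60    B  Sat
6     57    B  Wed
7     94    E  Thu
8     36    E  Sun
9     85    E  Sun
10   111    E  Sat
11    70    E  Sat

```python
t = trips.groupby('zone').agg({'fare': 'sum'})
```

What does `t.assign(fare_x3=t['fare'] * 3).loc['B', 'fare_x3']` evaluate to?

group by zone, sum of fare:
      fare
zone      
B      416
E      442
add column fare_x3 = t['fare'] * 3:
      fare  fare_x3
zone               
B      416     1248
E      442     1326
Finally, value at row 'B', column 'fare_x3' = 1248.

1248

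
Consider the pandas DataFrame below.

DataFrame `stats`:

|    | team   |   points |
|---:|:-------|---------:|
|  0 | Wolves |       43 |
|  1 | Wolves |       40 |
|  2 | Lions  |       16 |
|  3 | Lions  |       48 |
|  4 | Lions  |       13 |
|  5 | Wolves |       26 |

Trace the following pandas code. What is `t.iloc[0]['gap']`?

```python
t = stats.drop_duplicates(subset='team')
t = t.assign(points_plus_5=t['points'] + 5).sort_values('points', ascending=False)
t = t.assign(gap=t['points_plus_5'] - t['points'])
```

5

drop duplicate team (keep=first):
     team  points
0  Wolves      43
2   Lions      16
add column points_plus_5 = t['points'] + 5:
     team  points  points_plus_5
0  Wolves      43             48
2   Lions      16             21
sort by points descending:
     team  points  points_plus_5
0  Wolves      43             48
2   Lions      16             21
add column gap = t['points_plus_5'] - t['points']:
     team  points  points_plus_5  gap
0  Wolves      43             48    5
2   Lions      16             21    5
value at position 0, column 'gap' → 5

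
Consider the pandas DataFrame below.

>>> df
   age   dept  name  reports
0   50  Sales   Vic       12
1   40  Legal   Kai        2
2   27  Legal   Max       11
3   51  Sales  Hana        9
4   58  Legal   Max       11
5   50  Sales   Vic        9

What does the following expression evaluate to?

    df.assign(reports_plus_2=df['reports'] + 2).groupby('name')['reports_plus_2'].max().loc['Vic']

add column reports_plus_2 = df['reports'] + 2:
   age   dept  name  reports  reports_plus_2
0   50  Sales   Vic       12              14
1   40  Legal   Kai        2               4
2   27  Legal   Max       11              13
3   51  Sales  Hana        9              11
4   58  Legal   Max       11              13
5   50  Sales   Vic        9              11
group by name, max of reports_plus_2:
name
Hana    11
Kai      4
Max     13
Vic     14
Name: reports_plus_2, dtype: int64
Taking the value at index 'Vic' gives 14.

14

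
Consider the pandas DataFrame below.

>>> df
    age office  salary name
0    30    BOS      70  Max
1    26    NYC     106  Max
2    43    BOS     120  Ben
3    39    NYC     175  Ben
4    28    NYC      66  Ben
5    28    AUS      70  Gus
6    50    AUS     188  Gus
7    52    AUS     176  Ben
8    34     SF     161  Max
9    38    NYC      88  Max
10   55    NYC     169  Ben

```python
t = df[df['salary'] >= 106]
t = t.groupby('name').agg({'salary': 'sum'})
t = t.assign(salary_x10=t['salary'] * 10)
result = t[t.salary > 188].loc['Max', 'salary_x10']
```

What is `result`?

filter rows where salary >= 106:
    age office  salary name
1    26    NYC     106  Max
2    43    BOS     120  Ben
3    39    NYC     175  Ben
6    50    AUS     188  Gus
7    52    AUS     176  Ben
8    34     SF     161  Max
10   55    NYC     169  Ben
group by name, sum of salary:
      salary
name        
Ben      640
Gus      188
Max      267
add column salary_x10 = t['salary'] * 10:
      salary  salary_x10
name                    
Ben      640        6400
Gus      188        1880
Max      267        2670
filter rows where salary > 188:
      salary  salary_x10
name                    
Ben      640        6400
Max      267        2670

2670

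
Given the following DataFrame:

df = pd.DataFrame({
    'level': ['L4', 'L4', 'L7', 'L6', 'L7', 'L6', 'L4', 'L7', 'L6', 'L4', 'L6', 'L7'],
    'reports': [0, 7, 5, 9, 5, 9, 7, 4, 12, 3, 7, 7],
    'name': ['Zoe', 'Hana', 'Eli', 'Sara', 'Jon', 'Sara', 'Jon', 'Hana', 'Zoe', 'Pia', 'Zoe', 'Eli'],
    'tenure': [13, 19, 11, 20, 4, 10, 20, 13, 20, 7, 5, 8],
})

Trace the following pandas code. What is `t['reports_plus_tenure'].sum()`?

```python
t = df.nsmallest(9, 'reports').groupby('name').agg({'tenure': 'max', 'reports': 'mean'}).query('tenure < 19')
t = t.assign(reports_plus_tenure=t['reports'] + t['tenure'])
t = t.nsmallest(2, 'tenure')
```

take 9 rows with smallest reports:
   level  reports  name  tenure
0     L4        0   Zoe      13
9     L4        3   Pia       7
7     L7        4  Hana      13
2     L7        5   Eli      11
4     L7        5   Jon       4
1     L4        7  Hana      19
6     L4        7   Jon      20
10    L6        7   Zoe       5
11    L7        7   Eli       8
group by name: max(tenure), mean(reports):
      tenure  reports
name                 
Eli       11      6.0
Hana      19      5.5
Jon       20      6.0
Pia        7      3.0
Zoe       13      3.5
filter rows where tenure < 19:
      tenure  reports
name                 
Eli       11      6.0
Pia        7      3.0
Zoe       13      3.5
add column reports_plus_tenure = t['reports'] + t['tenure']:
      tenure  reports  reports_plus_tenure
name                                      
Eli       11      6.0                 17.0
Pia        7      3.0                 10.0
Zoe       13      3.5                 16.5
take 2 rows with smallest tenure:
      tenure  reports  reports_plus_tenure
name                                      
Pia        7      3.0                 10.0
Eli       11      6.0                 17.0

27.0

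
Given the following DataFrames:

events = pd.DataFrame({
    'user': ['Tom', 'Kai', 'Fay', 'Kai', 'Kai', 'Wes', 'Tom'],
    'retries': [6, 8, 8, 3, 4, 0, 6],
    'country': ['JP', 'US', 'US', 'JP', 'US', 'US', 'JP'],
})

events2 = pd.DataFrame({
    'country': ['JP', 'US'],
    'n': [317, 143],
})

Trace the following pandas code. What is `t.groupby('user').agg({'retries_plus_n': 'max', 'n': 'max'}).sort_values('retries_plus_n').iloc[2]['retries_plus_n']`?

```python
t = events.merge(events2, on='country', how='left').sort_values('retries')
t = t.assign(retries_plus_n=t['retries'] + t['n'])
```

320

merge on 'country' (how='left') → 7 rows:
  user  retries country    n
0  Tom        6      JP  317
1  Kai        8      US  143
2  Fay        8      US  143
3  Kai        3      JP  317
4  Kai        4      US  143
5  Wes        0      US  143
6  Tom        6      JP  317
sort by retries:
  user  retries country    n
5  Wes        0      US  143
3  Kai        3      JP  317
4  Kai        4      US  143
0  Tom        6      JP  317
6  Tom        6      JP  317
1  Kai        8      US  143
2  Fay        8      US  143
add column retries_plus_n = t['retries'] + t['n']:
  user  retries country    n  retries_plus_n
5  Wes        0      US  143             143
3  Kai        3      JP  317             320
4  Kai        4      US  143             147
0  Tom        6      JP  317             323
6  Tom        6      JP  317             323
1  Kai        8      US  143             151
2  Fay        8      US  143             151
group by user: max(retries_plus_n), max(n):
      retries_plus_n    n
user                     
Fay              151  143
Kai              320  317
Tom              323  317
Wes              143  143
sort by retries_plus_n:
      retries_plus_n    n
user                     
Wes              143  143
Fay              151  143
Kai              320  317
Tom              323  317
value at position 2, column 'retries_plus_n' → 320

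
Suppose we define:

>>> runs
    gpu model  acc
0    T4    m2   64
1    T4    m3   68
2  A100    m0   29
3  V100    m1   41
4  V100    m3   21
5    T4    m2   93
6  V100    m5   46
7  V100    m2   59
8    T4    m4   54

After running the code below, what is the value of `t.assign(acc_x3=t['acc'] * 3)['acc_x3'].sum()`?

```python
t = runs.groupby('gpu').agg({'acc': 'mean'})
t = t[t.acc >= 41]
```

group by gpu, mean of acc:
        acc
gpu        
A100  29.00
T4    69.75
V100  41.75
filter rows where acc >= 41:
        acc
gpu        
T4    69.75
V100  41.75
add column acc_x3 = t['acc'] * 3:
        acc  acc_x3
gpu                
T4    69.75  209.25
V100  41.75  125.25
Taking the sum of column 'acc_x3' gives 334.5.

334.5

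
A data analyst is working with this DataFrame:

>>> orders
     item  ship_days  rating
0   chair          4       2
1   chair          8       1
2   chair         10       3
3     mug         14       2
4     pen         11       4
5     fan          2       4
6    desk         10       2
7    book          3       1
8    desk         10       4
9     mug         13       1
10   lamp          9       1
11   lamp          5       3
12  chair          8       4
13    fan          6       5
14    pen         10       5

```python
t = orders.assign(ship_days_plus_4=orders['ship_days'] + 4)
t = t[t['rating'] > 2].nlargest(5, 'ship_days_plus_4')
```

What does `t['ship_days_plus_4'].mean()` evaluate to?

13.8

add column ship_days_plus_4 = orders['ship_days'] + 4:
     item  ship_days  rating  ship_days_plus_4
0   chair          4       2                 8
1   chair          8       1                12
2   chair         10       3                14
3     mug         14       2                18
4     pen         11       4                15
5     fan          2       4                 6
6    desk         10       2                14
7    book          3       1                 7
8    desk         10       4                14
9     mug         13       1                17
10   lamp          9       1                13
11   lamp          5       3                 9
12  chair          8       4                12
13    fan          6       5                10
14    pen         10       5                14
filter rows where rating > 2:
     item  ship_days  rating  ship_days_plus_4
2   chair         10       3                14
4     pen         11       4                15
5     fan          2       4                 6
8    desk         10       4                14
11   lamp          5       3                 9
12  chair          8       4                12
13    fan          6       5                10
14    pen         10       5                14
take 5 rows with largest ship_days_plus_4:
     item  ship_days  rating  ship_days_plus_4
4     pen         11       4                15
2   chair         10       3                14
8    desk         10       4                14
14    pen         10       5                14
12  chair          8       4                12
Taking the mean of column 'ship_days_plus_4' gives 13.8.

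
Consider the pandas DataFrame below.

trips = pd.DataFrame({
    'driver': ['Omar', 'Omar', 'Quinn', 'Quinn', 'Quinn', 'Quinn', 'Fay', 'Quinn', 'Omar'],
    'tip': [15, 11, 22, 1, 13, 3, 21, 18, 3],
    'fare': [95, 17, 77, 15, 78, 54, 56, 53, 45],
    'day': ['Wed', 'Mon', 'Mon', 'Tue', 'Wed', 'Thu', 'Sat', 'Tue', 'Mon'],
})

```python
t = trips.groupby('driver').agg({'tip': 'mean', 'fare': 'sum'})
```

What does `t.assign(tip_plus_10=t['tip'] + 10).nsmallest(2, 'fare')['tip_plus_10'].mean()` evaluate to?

group by driver: mean(tip), sum(fare):
              tip  fare
driver                 
Fay     21.000000    56
Omar     9.666667   157
Quinn   11.400000   277
add column tip_plus_10 = t['tip'] + 10:
              tip  fare  tip_plus_10
driver                              
Fay     21.000000    56    31.000000
Omar     9.666667   157    19.666667
Quinn   11.400000   277    21.400000
take 2 rows with smallest fare:
              tip  fare  tip_plus_10
driver                              
Fay     21.000000    56    31.000000
Omar     9.666667   157    19.666667
Finally, mean of column 'tip_plus_10' = 25.3333333333.

25.3333333333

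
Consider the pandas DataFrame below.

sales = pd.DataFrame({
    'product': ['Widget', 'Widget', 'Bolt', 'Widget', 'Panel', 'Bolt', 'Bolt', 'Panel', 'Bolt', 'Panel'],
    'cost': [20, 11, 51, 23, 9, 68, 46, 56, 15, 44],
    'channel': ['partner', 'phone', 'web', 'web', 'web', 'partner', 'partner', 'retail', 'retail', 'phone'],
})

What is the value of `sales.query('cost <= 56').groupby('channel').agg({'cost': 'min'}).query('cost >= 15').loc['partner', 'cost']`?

20

filter rows where cost <= 56:
  product  cost  channel
0  Widget    20  partner
1  Widget    11    phone
2    Bolt    51      web
3  Widget    23      web
4   Panel     9      web
6    Bolt    46  partner
7   Panel    56   retail
8    Bolt    15   retail
9   Panel    44    phone
group by channel, min of cost:
         cost
channel      
partner    20
phone      11
retail     15
web         9
filter rows where cost >= 15:
         cost
channel      
partner    20
retail     15
Hence 20.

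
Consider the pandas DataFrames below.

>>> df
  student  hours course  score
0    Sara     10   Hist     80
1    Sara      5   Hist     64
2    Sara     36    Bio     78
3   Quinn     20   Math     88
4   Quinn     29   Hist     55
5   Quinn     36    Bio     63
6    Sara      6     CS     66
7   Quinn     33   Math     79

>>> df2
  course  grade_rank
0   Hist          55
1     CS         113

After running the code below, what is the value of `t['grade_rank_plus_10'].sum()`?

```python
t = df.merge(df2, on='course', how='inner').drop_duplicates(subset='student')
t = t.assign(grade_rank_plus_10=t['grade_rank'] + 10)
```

merge on 'course' (how='inner') → 4 rows:
  student  hours course  score  grade_rank
0    Sara     10   Hist     80          55
1    Sara      5   Hist     64          55
2   Quinn     29   Hist     55          55
3    Sara      6     CS     66         113
drop duplicate student (keep=first):
  student  hours course  score  grade_rank
0    Sara     10   Hist     80          55
2   Quinn     29   Hist     55          55
add column grade_rank_plus_10 = t['grade_rank'] + 10:
  student  hours course  score  grade_rank  grade_rank_plus_10
0    Sara     10   Hist     80          55                  65
2   Quinn     29   Hist     55          55                  65

130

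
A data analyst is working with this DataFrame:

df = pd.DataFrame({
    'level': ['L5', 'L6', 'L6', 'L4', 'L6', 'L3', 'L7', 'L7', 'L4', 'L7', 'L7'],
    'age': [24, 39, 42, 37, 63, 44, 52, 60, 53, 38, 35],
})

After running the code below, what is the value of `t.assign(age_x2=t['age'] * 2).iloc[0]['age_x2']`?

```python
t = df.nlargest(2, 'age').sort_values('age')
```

take 2 rows with largest age:
  level  age
4    L6   63
7    L7   60
sort by age:
  level  age
7    L7   60
4    L6   63
add column age_x2 = t['age'] * 2:
  level  age  age_x2
7    L7   60     120
4    L6   63     126
Hence 120.

120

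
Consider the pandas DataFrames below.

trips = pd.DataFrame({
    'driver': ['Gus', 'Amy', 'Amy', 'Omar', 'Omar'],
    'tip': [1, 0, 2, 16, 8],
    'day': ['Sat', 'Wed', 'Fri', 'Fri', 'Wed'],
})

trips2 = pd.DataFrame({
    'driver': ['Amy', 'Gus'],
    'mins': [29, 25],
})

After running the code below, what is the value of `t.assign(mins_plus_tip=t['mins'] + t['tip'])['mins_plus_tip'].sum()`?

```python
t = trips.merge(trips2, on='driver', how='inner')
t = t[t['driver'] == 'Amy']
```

60

merge on 'driver' (how='inner') → 3 rows:
  driver  tip  day  mins
0    Gus    1  Sat    25
1    Amy    0  Wed    29
2    Amy    2  Fri    29
filter rows where driver == 'Amy':
  driver  tip  day  mins
1    Amy    0  Wed    29
2    Amy    2  Fri    29
add column mins_plus_tip = t['mins'] + t['tip']:
  driver  tip  day  mins  mins_plus_tip
1    Amy    0  Wed    29             29
2    Amy    2  Fri    29             31
The sum of column 'mins_plus_tip' is 60.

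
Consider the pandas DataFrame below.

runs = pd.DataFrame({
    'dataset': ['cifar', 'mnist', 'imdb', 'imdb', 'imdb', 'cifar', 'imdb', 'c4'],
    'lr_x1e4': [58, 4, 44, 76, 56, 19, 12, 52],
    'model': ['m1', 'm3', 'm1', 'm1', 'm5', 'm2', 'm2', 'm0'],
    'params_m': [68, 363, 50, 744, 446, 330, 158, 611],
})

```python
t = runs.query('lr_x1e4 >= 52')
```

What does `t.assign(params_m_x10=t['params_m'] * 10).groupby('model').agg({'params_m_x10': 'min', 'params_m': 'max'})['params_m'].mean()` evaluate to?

600.333333333

filter rows where lr_x1e4 >= 52:
  dataset  lr_x1e4 model  params_m
0   cifar       58    m1        68
3    imdb       76    m1       744
4    imdb       56    m5       446
7      c4       52    m0       611
add column params_m_x10 = t['params_m'] * 10:
  dataset  lr_x1e4 model  params_m  params_m_x10
0   cifar       58    m1        68           680
3    imdb       76    m1       744          7440
4    imdb       56    m5       446          4460
7      c4       52    m0       611          6110
group by model: min(params_m_x10), max(params_m):
       params_m_x10  params_m
model                        
m0             6110       611
m1              680       744
m5             4460       446
The mean of column 'params_m' is 600.333333333.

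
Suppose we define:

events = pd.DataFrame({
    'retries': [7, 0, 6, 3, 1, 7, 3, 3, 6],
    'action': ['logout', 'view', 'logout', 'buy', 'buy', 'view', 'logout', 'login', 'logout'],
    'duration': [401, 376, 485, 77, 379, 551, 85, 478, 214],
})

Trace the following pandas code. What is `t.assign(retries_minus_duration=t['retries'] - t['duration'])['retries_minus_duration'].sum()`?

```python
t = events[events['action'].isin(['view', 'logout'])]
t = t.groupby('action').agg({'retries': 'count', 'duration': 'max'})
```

filter rows where action in ['view', 'logout']:
   retries  action  duration
0        7  logout       401
1        0    view       376
2        6  logout       485
5        7    view       551
6        3  logout        85
8        6  logout       214
group by action: count(retries), max(duration):
        retries  duration
action                   
logout        4       485
view          2       551
add column retries_minus_duration = t['retries'] - t['duration']:
        retries  duration  retries_minus_duration
action                                           
logout        4       485                    -481
view          2       551                    -549
So sum() = -1030.

-1030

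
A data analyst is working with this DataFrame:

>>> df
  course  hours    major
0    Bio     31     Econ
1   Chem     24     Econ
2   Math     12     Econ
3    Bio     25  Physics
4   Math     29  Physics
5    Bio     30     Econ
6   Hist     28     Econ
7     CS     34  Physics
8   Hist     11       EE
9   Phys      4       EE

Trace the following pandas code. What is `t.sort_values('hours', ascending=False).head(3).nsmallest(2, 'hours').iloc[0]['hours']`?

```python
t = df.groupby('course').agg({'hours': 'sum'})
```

39

group by course, sum of hours:
        hours
course       
Bio        86
CS         34
Chem       24
Hist       39
Math       41
Phys        4
sort by hours descending:
        hours
course       
Bio        86
Math       41
Hist       39
CS         34
Chem       24
Phys        4
take first 3 rows:
        hours
course       
Bio        86
Math       41
Hist       39
take 2 rows with smallest hours:
        hours
course       
Hist       39
Math       41
Taking the value at position 0, column 'hours' gives 39.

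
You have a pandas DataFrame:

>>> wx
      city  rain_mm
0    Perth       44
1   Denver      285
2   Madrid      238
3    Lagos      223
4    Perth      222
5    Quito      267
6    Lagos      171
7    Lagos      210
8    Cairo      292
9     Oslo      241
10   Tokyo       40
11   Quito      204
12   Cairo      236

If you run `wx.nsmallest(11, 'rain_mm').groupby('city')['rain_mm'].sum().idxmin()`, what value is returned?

take 11 rows with smallest rain_mm:
      city  rain_mm
10   Tokyo       40
0    Perth       44
6    Lagos      171
11   Quito      204
7    Lagos      210
4    Perth      222
3    Lagos      223
12   Cairo      236
2   Madrid      238
9     Oslo      241
5    Quito      267
group by city, sum of rain_mm:
city
Cairo     236
Lagos     604
Madrid    238
Oslo      241
Perth     266
Quito     471
Tokyo      40
Name: rain_mm, dtype: int64

Tokyo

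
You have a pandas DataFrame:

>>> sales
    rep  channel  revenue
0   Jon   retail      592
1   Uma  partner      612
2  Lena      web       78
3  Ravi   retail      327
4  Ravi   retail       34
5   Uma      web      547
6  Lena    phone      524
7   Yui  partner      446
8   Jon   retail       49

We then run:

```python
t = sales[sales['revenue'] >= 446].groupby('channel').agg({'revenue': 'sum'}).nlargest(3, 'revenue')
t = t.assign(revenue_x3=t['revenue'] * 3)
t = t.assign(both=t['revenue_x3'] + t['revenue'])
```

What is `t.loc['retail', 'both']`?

2368

filter rows where revenue >= 446:
    rep  channel  revenue
0   Jon   retail      592
1   Uma  partner      612
5   Uma      web      547
6  Lena    phone      524
7   Yui  partner      446
group by channel, sum of revenue:
         revenue
channel         
partner     1058
phone        524
retail       592
web          547
take 3 rows with largest revenue:
         revenue
channel         
partner     1058
retail       592
web          547
add column revenue_x3 = t['revenue'] * 3:
         revenue  revenue_x3
channel                     
partner     1058        3174
retail       592        1776
web          547        1641
add column both = t['revenue_x3'] + t['revenue']:
         revenue  revenue_x3  both
channel                           
partner     1058        3174  4232
retail       592        1776  2368
web          547        1641  2188
The value at row 'retail', column 'both' is 2368.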